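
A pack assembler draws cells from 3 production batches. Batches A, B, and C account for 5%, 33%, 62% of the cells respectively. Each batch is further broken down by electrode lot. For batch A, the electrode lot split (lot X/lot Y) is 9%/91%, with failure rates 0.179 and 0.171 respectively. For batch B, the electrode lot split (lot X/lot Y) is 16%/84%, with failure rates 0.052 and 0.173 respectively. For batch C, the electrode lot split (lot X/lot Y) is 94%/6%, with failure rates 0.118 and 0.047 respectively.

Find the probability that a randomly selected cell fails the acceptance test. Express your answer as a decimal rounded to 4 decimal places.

P(F) ≈ 0.1298

P(F|A) = 0.09·0.179 + 0.91·0.171 = 0.01611 + 0.15561 = 0.17172
P(F|B) = 0.16·0.052 + 0.84·0.173 = 0.00832 + 0.14532 = 0.15364
P(F|C) = 0.94·0.118 + 0.06·0.047 = 0.11092 + 0.00282 = 0.11374
By total probability over the outer partition,
P(F) = 0.05·0.17172 + 0.33·0.15364 + 0.62·0.11374
      = 0.008586 + 0.0507012 + 0.0705188 = 0.129806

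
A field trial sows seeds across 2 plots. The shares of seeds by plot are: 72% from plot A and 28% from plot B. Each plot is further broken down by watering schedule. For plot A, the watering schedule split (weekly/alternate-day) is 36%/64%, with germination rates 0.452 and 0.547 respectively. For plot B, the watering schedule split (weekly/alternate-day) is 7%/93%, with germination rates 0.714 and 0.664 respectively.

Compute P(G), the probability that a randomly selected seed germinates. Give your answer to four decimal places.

P(G|A) = 0.36·0.452 + 0.64·0.547 = 0.16272 + 0.35008 = 0.5128
P(G|B) = 0.07·0.714 + 0.93·0.664 = 0.04998 + 0.61752 = 0.6675
By total probability over the outer partition,
P(G) = 0.72·0.5128 + 0.28·0.6675
      = 0.369216 + 0.1869 = 0.556116

P(G) ≈ 0.5561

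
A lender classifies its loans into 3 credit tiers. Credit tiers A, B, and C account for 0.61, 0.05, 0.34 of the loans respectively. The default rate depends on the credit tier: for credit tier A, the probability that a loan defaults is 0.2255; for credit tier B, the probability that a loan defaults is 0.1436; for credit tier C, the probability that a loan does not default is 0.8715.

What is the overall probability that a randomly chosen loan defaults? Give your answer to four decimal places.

P(D|C) = 1 − 0.8715 = 0.1285.
P(D) = P(D|A)·P(A) + P(D|B)·P(B) + P(D|C)·P(C)
      = 0.2255·0.61 + 0.1436·0.05 + 0.1285·0.34
      = 0.137555 + 0.00718 + 0.04369 = 0.188425

0.1884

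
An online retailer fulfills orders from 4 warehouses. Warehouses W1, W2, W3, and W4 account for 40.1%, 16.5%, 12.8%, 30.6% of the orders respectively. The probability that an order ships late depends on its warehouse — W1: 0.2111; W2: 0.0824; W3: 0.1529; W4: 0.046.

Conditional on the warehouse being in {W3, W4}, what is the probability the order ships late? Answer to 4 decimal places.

Let S = {W3, W4}.
P(S) = 0.128 + 0.306 = 0.434.
P(L ∩ S) = 0.1529·0.128 + 0.046·0.306 = 0.0195712 + 0.014076 = 0.0336472.
P(L | S) = 0.0336472 / 0.434 = 0.077528…

0.0775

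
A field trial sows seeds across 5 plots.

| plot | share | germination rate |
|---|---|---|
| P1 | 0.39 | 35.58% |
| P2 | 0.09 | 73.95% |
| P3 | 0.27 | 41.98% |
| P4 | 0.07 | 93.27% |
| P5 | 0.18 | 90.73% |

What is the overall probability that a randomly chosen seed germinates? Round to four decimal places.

0.5473

Summing over the partition,
P(G) = P(G|P1)·P(P1) + P(G|P2)·P(P2) + P(G|P3)·P(P3) + P(G|P4)·P(P4) + P(G|P5)·P(P5)
      = 0.3558·0.39 + 0.7395·0.09 + 0.4198·0.27 + 0.9327·0.07 + 0.9073·0.18
      = 0.138762 + 0.066555 + 0.113346 + 0.065289 + 0.163314 = 0.547266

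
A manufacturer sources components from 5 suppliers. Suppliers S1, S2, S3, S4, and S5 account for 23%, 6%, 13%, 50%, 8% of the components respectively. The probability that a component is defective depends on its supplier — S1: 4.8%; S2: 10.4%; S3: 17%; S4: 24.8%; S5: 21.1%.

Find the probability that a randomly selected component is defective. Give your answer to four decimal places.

Using total probability over the partition,
P(D) = P(D|S1)·P(S1) + P(D|S2)·P(S2) + P(D|S3)·P(S3) + P(D|S4)·P(S4) + P(D|S5)·P(S5)
      = 0.048·0.23 + 0.104·0.06 + 0.17·0.13 + 0.248·0.5 + 0.211·0.08
      = 0.01104 + 0.00624 + 0.0221 + 0.124 + 0.01688 = 0.18026

0.1803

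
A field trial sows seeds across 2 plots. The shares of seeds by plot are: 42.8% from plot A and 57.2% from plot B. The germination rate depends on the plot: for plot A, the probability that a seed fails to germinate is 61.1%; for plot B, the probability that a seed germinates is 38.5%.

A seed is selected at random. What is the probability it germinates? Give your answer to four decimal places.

P(G) ≈ 0.3867

P(G|A) = 1 − 0.611 = 0.389.
P(G) = P(G|A)·P(A) + P(G|B)·P(B)
      = 0.389·0.428 + 0.385·0.572
      = 0.166492 + 0.22022 = 0.386712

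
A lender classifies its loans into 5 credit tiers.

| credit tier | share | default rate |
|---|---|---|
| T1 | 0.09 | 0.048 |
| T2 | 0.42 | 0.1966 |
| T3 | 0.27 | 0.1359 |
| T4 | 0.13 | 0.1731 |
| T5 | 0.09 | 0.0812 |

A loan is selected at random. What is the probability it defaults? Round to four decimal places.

P(D) = P(D|T1)·P(T1) + P(D|T2)·P(T2) + P(D|T3)·P(T3) + P(D|T4)·P(T4) + P(D|T5)·P(T5)
      = 0.048·0.09 + 0.1966·0.42 + 0.1359·0.27 + 0.1731·0.13 + 0.0812·0.09
      = 0.00432 + 0.082572 + 0.036693 + 0.022503 + 0.007308 = 0.153396

0.1534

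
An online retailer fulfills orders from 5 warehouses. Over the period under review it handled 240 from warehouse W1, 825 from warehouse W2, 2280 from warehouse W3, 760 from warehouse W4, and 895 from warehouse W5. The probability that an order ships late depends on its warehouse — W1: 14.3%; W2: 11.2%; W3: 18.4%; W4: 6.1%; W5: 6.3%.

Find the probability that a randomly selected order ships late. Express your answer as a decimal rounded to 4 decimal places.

Total: 240 + 825 + 2280 + 760 + 895 = 5000.
P(W1) = 240/5000 = 0.048. P(W2) = 825/5000 = 0.165. P(W3) = 2280/5000 = 0.456. P(W4) = 760/5000 = 0.152. P(W5) = 895/5000 = 0.179.
P(L) = P(L|W1)·P(W1) + P(L|W2)·P(W2) + P(L|W3)·P(W3) + P(L|W4)·P(W4) + P(L|W5)·P(W5)
      = 0.143·0.048 + 0.112·0.165 + 0.184·0.456 + 0.061·0.152 + 0.063·0.179
      = 0.006864 + 0.01848 + 0.083904 + 0.009272 + 0.011277 = 0.129797

P(L) ≈ 0.1298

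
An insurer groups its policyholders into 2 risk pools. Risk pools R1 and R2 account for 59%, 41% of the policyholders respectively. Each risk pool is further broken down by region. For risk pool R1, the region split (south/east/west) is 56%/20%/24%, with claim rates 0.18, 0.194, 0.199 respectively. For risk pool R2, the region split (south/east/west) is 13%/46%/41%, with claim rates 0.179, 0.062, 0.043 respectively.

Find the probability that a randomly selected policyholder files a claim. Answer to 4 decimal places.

P(C|R1) = 0.56·0.18 + 0.2·0.194 + 0.24·0.199 = 0.1008 + 0.0388 + 0.04776 = 0.18736
P(C|R2) = 0.13·0.179 + 0.46·0.062 + 0.41·0.043 = 0.02327 + 0.02852 + 0.01763 = 0.06942
Then overall,
P(C) = 0.59·0.18736 + 0.41·0.06942
      = 0.1105424 + 0.0284622 = 0.1390046

0.1390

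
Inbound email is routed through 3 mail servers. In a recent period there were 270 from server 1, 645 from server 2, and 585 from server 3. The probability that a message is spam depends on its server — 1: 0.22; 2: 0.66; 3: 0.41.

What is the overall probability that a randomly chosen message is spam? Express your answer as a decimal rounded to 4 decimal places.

Total: 270 + 645 + 585 = 1500.
P(1) = 270/1500 = 0.18. P(2) = 645/1500 = 0.43. P(3) = 585/1500 = 0.39.
Using total probability over the partition,
P(S) = P(S|1)·P(1) + P(S|2)·P(2) + P(S|3)·P(3)
      = 0.22·0.18 + 0.66·0.43 + 0.41·0.39
      = 0.0396 + 0.2838 + 0.1599 = 0.4833

P(S) ≈ 0.4833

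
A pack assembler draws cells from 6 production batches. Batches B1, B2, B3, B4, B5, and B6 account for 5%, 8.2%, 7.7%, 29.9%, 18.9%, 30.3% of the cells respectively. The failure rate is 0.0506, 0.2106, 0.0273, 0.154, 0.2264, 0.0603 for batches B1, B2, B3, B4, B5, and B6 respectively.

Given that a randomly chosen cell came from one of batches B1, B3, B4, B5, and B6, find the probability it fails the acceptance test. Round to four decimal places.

Let S = {B1, B3, B4, B5, B6}.
P(S) = 0.05 + 0.077 + 0.299 + 0.189 + 0.303 = 0.918.
P(F ∩ S) = 0.0506·0.05 + 0.0273·0.077 + 0.154·0.299 + 0.2264·0.189 + 0.0603·0.303 = 0.00253 + 0.0021021 + 0.046046 + 0.0427896 + 0.0182709 = 0.1117386.
P(F | S) = 0.1117386 / 0.918 = 0.121720…

P(F|S) ≈ 0.1217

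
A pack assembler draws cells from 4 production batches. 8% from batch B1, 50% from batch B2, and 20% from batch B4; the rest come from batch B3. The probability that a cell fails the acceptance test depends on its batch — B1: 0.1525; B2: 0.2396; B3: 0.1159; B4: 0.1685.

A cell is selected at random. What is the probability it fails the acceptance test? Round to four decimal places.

P(B3) = 1 − (0.08 + 0.5 + 0.2) = 0.22.
Summing over the partition,
P(F) = P(F|B1)·P(B1) + P(F|B2)·P(B2) + P(F|B3)·P(B3) + P(F|B4)·P(B4)
      = 0.1525·0.08 + 0.2396·0.5 + 0.1159·0.22 + 0.1685·0.2
      = 0.0122 + 0.1198 + 0.025498 + 0.0337 = 0.191198

P(F) ≈ 0.1912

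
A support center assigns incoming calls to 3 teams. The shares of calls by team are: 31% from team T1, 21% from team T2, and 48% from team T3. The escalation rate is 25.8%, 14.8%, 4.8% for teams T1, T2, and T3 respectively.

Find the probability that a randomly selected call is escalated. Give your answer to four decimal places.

0.1341

P(E) = P(E|T1)·P(T1) + P(E|T2)·P(T2) + P(E|T3)·P(T3)
      = 0.258·0.31 + 0.148·0.21 + 0.048·0.48
      = 0.07998 + 0.03108 + 0.02304 = 0.1341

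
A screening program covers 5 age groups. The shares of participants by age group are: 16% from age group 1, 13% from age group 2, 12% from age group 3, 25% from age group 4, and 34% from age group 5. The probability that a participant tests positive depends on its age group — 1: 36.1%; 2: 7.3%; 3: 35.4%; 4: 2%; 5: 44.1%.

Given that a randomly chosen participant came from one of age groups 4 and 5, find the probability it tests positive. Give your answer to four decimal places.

0.2626

Let S = {4, 5}.
P(S) = 0.25 + 0.34 = 0.59.
P(T ∩ S) = 0.02·0.25 + 0.441·0.34 = 0.005 + 0.14994 = 0.15494.
P(T | S) = 0.15494 / 0.59 = 0.262610…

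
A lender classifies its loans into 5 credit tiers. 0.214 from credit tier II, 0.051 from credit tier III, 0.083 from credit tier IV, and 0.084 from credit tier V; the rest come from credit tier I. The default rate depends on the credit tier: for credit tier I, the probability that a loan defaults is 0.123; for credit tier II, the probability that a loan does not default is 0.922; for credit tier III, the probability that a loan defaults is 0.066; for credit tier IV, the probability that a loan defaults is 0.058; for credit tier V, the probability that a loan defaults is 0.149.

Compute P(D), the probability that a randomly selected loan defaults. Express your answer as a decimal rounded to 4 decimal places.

0.1073

P(I) = 1 − (0.214 + 0.051 + 0.083 + 0.084) = 0.568.
P(D|II) = 1 − 0.922 = 0.078.
Summing over the partition,
P(D) = P(D|I)·P(I) + P(D|II)·P(II) + P(D|III)·P(III) + P(D|IV)·P(IV) + P(D|V)·P(V)
      = 0.123·0.568 + 0.078·0.214 + 0.066·0.051 + 0.058·0.083 + 0.149·0.084
      = 0.069864 + 0.016692 + 0.003366 + 0.004814 + 0.012516 = 0.107252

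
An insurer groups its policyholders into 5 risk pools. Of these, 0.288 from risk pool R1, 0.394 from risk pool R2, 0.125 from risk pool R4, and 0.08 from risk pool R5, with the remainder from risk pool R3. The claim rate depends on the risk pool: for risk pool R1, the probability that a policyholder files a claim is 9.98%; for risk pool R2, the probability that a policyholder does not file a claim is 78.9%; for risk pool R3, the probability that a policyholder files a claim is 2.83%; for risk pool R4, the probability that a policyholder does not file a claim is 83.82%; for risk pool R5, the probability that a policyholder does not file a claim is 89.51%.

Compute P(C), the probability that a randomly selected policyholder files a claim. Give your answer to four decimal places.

P(C) ≈ 0.1437

P(R3) = 1 − (0.288 + 0.394 + 0.125 + 0.08) = 0.113.
P(C|R2) = 1 − 0.789 = 0.211.
P(C|R4) = 1 − 0.8382 = 0.1618.
P(C|R5) = 1 − 0.8951 = 0.1049.
P(C) = P(C|R1)·P(R1) + P(C|R2)·P(R2) + P(C|R3)·P(R3) + P(C|R4)·P(R4) + P(C|R5)·P(R5)
      = 0.0998·0.288 + 0.211·0.394 + 0.0283·0.113 + 0.1618·0.125 + 0.1049·0.08
      = 0.0287424 + 0.083134 + 0.0031979 + 0.020225 + 0.008392 = 0.1436913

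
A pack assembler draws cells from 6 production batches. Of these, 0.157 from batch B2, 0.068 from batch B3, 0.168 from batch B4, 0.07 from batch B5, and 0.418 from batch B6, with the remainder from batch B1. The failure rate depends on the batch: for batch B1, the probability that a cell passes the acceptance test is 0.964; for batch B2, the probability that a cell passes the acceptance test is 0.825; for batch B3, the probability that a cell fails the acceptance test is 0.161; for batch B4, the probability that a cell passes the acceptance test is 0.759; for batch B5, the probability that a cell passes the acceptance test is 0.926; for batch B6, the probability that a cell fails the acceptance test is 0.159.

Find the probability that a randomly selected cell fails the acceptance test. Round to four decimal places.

0.1548

P(B1) = 1 − (0.157 + 0.068 + 0.168 + 0.07 + 0.418) = 0.119.
P(F|B1) = 1 − 0.964 = 0.036.
P(F|B2) = 1 − 0.825 = 0.175.
P(F|B4) = 1 − 0.759 = 0.241.
P(F|B5) = 1 − 0.926 = 0.074.
Using total probability over the partition,
P(F) = P(F|B1)·P(B1) + P(F|B2)·P(B2) + P(F|B3)·P(B3) + P(F|B4)·P(B4) + P(F|B5)·P(B5) + P(F|B6)·P(B6)
      = 0.036·0.119 + 0.175·0.157 + 0.161·0.068 + 0.241·0.168 + 0.074·0.07 + 0.159·0.418
      = 0.004284 + 0.027475 + 0.010948 + 0.040488 + 0.00518 + 0.066462 = 0.154837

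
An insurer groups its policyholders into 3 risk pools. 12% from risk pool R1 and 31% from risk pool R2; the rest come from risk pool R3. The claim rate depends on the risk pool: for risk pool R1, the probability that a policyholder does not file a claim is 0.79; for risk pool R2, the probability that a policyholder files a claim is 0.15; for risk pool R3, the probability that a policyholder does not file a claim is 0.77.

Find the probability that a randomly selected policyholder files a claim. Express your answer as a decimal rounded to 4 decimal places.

P(R3) = 1 − (0.12 + 0.31) = 0.57.
P(C|R1) = 1 − 0.79 = 0.21.
P(C|R3) = 1 − 0.77 = 0.23.
P(C) = P(C|R1)·P(R1) + P(C|R2)·P(R2) + P(C|R3)·P(R3)
      = 0.21·0.12 + 0.15·0.31 + 0.23·0.57
      = 0.0252 + 0.0465 + 0.1311 = 0.2028

P(C) ≈ 0.2028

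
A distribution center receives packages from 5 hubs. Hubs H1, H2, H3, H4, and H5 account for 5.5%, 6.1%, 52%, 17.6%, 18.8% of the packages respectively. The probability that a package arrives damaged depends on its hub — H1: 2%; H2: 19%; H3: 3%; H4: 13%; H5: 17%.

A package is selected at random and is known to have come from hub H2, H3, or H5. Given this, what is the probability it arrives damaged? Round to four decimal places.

Let S = {H2, H3, H5}.
P(S) = 0.061 + 0.52 + 0.188 = 0.769.
P(D ∩ S) = 0.19·0.061 + 0.03·0.52 + 0.17·0.188 = 0.01159 + 0.0156 + 0.03196 = 0.05915.
P(D | S) = 0.05915 / 0.769 = 0.076918…

P(D|S) ≈ 0.0769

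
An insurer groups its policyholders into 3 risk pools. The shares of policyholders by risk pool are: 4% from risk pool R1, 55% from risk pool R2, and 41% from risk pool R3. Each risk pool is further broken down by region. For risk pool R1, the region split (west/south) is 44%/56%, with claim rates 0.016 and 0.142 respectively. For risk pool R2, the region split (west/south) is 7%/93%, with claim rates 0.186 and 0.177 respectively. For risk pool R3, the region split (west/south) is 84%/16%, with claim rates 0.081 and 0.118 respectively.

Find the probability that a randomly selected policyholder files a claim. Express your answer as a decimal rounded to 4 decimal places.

P(C|R1) = 0.44·0.016 + 0.56·0.142 = 0.00704 + 0.07952 = 0.08656
P(C|R2) = 0.07·0.186 + 0.93·0.177 = 0.01302 + 0.16461 = 0.17763
P(C|R3) = 0.84·0.081 + 0.16·0.118 = 0.06804 + 0.01888 = 0.08692
By total probability over the outer partition,
P(C) = 0.04·0.08656 + 0.55·0.17763 + 0.41·0.08692
      = 0.0034624 + 0.0976965 + 0.0356372 = 0.1367961

P(C) ≈ 0.1368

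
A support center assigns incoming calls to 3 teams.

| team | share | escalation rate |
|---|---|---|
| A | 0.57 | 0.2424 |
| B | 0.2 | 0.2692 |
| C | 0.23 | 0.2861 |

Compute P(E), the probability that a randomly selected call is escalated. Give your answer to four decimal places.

P(E) = P(E|A)·P(A) + P(E|B)·P(B) + P(E|C)·P(C)
      = 0.2424·0.57 + 0.2692·0.2 + 0.2861·0.23
      = 0.138168 + 0.05384 + 0.065803 = 0.257811

P(E) ≈ 0.2578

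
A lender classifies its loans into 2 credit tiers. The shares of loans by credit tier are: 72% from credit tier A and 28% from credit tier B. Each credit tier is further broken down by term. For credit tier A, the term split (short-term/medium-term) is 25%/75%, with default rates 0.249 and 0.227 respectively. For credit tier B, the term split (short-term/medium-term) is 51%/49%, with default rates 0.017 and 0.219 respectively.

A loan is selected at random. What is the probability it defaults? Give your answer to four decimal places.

P(D|A) = 0.25·0.249 + 0.75·0.227 = 0.06225 + 0.17025 = 0.2325
P(D|B) = 0.51·0.017 + 0.49·0.219 = 0.00867 + 0.10731 = 0.11598
By total probability over the outer partition,
P(D) = 0.72·0.2325 + 0.28·0.11598
      = 0.1674 + 0.0324744 = 0.1998744

P(D) ≈ 0.1999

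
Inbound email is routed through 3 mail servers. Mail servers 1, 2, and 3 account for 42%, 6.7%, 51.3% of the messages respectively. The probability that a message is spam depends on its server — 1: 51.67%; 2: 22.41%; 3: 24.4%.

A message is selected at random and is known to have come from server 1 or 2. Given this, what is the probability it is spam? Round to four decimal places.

Let J = {1, 2}.
P(J) = 0.42 + 0.067 = 0.487.
P(S ∩ J) = 0.5167·0.42 + 0.2241·0.067 = 0.217014 + 0.0150147 = 0.2320287.
P(S | J) = 0.2320287 / 0.487 = 0.476445…

0.4764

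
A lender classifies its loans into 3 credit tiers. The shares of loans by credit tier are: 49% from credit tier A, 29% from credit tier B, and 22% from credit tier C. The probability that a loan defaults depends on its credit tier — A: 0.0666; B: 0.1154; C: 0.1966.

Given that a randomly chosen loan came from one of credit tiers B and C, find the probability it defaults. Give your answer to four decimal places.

Let S = {B, C}.
P(S) = 0.29 + 0.22 = 0.51.
P(D ∩ S) = 0.1154·0.29 + 0.1966·0.22 = 0.033466 + 0.043252 = 0.076718.
P(D | S) = 0.076718 / 0.51 = 0.150427…

0.1504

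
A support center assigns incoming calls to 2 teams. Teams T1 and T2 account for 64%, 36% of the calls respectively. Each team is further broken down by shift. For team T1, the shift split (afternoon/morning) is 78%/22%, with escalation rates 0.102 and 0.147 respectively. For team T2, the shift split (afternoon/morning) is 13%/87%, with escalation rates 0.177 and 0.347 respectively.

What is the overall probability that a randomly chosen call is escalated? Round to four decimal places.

P(E) ≈ 0.1886

P(E|T1) = 0.78·0.102 + 0.22·0.147 = 0.07956 + 0.03234 = 0.1119
P(E|T2) = 0.13·0.177 + 0.87·0.347 = 0.02301 + 0.30189 = 0.3249
Then overall,
P(E) = 0.64·0.1119 + 0.36·0.3249
      = 0.071616 + 0.116964 = 0.18858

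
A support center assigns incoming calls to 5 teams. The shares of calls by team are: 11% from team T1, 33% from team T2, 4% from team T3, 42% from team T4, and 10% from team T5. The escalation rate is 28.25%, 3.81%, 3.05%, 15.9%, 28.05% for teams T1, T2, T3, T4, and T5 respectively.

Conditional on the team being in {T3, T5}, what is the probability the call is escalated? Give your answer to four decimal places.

0.2091

Let S = {T3, T5}.
P(S) = 0.04 + 0.1 = 0.14.
P(E ∩ S) = 0.0305·0.04 + 0.2805·0.1 = 0.00122 + 0.02805 = 0.02927.
P(E | S) = 0.02927 / 0.14 = 0.209071…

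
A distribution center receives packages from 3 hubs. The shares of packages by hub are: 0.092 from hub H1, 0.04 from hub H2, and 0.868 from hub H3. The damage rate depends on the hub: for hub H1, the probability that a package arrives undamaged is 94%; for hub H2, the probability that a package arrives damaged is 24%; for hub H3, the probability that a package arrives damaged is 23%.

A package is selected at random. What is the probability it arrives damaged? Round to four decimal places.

0.2148

P(D|H1) = 1 − 0.94 = 0.06.
Using total probability over the partition,
P(D) = P(D|H1)·P(H1) + P(D|H2)·P(H2) + P(D|H3)·P(H3)
      = 0.06·0.092 + 0.24·0.04 + 0.23·0.868
      = 0.00552 + 0.0096 + 0.19964 = 0.21476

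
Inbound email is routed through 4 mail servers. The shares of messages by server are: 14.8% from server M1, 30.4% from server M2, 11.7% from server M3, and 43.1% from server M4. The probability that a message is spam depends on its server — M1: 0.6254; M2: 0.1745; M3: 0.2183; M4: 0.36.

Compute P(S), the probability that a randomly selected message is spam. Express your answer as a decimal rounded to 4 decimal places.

Summing over the partition,
P(S) = P(S|M1)·P(M1) + P(S|M2)·P(M2) + P(S|M3)·P(M3) + P(S|M4)·P(M4)
      = 0.6254·0.148 + 0.1745·0.304 + 0.2183·0.117 + 0.36·0.431
      = 0.0925592 + 0.053048 + 0.0255411 + 0.15516 = 0.3263083

P(S) ≈ 0.3263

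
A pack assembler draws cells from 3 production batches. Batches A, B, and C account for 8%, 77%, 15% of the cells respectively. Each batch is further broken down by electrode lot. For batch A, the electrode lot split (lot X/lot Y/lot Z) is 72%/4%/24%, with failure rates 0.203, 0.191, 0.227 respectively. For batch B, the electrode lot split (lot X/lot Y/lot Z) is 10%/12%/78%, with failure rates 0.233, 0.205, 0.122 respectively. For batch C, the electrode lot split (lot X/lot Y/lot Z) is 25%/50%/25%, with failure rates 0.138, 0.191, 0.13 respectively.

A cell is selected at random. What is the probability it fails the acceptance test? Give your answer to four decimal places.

P(F|A) = 0.72·0.203 + 0.04·0.191 + 0.24·0.227 = 0.14616 + 0.00764 + 0.05448 = 0.20828
P(F|B) = 0.1·0.233 + 0.12·0.205 + 0.78·0.122 = 0.0233 + 0.0246 + 0.09516 = 0.14306
P(F|C) = 0.25·0.138 + 0.5·0.191 + 0.25·0.13 = 0.0345 + 0.0955 + 0.0325 = 0.1625
By total probability over the outer partition,
P(F) = 0.08·0.20828 + 0.77·0.14306 + 0.15·0.1625
      = 0.0166624 + 0.1101562 + 0.024375 = 0.1511936

P(F) ≈ 0.1512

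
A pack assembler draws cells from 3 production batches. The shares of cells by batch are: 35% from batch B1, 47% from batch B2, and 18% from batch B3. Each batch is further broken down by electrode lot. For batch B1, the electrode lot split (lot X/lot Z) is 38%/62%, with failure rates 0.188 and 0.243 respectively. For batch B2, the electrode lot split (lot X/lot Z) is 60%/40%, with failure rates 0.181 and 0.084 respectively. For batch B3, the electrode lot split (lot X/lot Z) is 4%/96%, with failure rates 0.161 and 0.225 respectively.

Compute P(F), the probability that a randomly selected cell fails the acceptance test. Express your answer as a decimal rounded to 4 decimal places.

P(F) ≈ 0.1846

P(F|B1) = 0.38·0.188 + 0.62·0.243 = 0.07144 + 0.15066 = 0.2221
P(F|B2) = 0.6·0.181 + 0.4·0.084 = 0.1086 + 0.0336 = 0.1422
P(F|B3) = 0.04·0.161 + 0.96·0.225 = 0.00644 + 0.216 = 0.22244
By total probability over the outer partition,
P(F) = 0.35·0.2221 + 0.47·0.1422 + 0.18·0.22244
      = 0.077735 + 0.066834 + 0.0400392 = 0.1846082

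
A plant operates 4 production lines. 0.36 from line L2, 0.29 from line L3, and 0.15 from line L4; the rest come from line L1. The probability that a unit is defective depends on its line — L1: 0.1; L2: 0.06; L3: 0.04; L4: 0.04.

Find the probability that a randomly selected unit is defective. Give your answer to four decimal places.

P(D) ≈ 0.0592

P(L1) = 1 − (0.36 + 0.29 + 0.15) = 0.2.
Summing over the partition,
P(D) = P(D|L1)·P(L1) + P(D|L2)·P(L2) + P(D|L3)·P(L3) + P(D|L4)·P(L4)
      = 0.1·0.2 + 0.06·0.36 + 0.04·0.29 + 0.04·0.15
      = 0.02 + 0.0216 + 0.0116 + 0.006 = 0.0592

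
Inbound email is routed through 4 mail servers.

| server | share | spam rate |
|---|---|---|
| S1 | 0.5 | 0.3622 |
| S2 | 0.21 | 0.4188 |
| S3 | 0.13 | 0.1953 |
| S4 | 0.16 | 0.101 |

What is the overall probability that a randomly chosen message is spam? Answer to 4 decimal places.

P(S) ≈ 0.3106

P(S) = P(S|S1)·P(S1) + P(S|S2)·P(S2) + P(S|S3)·P(S3) + P(S|S4)·P(S4)
      = 0.3622·0.5 + 0.4188·0.21 + 0.1953·0.13 + 0.101·0.16
      = 0.1811 + 0.087948 + 0.025389 + 0.01616 = 0.310597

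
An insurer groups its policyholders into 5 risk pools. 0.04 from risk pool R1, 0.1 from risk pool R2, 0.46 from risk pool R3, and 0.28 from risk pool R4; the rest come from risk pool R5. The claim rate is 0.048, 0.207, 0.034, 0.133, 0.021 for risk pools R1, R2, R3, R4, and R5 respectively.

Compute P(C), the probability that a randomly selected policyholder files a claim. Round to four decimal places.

P(C) ≈ 0.0780

P(R5) = 1 − (0.04 + 0.1 + 0.46 + 0.28) = 0.12.
P(C) = P(C|R1)·P(R1) + P(C|R2)·P(R2) + P(C|R3)·P(R3) + P(C|R4)·P(R4) + P(C|R5)·P(R5)
      = 0.048·0.04 + 0.207·0.1 + 0.034·0.46 + 0.133·0.28 + 0.021·0.12
      = 0.00192 + 0.0207 + 0.01564 + 0.03724 + 0.00252 = 0.07802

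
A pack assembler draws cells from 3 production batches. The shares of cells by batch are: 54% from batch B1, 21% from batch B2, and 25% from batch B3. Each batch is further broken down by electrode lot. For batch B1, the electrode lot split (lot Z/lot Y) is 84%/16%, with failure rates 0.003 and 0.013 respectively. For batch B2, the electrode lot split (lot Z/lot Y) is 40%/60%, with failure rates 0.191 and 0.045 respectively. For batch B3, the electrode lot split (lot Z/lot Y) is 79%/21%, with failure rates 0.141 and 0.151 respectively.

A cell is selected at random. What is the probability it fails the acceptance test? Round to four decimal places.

P(F|B1) = 0.84·0.003 + 0.16·0.013 = 0.00252 + 0.00208 = 0.0046
P(F|B2) = 0.4·0.191 + 0.6·0.045 = 0.0764 + 0.027 = 0.1034
P(F|B3) = 0.79·0.141 + 0.21·0.151 = 0.11139 + 0.03171 = 0.1431
Then overall,
P(F) = 0.54·0.0046 + 0.21·0.1034 + 0.25·0.1431
      = 0.002484 + 0.021714 + 0.035775 = 0.059973

P(F) ≈ 0.0600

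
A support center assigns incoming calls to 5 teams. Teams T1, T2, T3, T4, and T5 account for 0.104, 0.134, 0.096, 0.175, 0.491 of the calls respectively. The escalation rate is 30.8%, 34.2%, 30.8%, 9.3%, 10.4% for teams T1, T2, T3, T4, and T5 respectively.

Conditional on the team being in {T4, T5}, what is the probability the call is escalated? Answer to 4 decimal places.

Let S = {T4, T5}.
P(S) = 0.175 + 0.491 = 0.666.
P(E ∩ S) = 0.093·0.175 + 0.104·0.491 = 0.016275 + 0.051064 = 0.067339.
P(E | S) = 0.067339 / 0.666 = 0.101110…

P(E|S) ≈ 0.1011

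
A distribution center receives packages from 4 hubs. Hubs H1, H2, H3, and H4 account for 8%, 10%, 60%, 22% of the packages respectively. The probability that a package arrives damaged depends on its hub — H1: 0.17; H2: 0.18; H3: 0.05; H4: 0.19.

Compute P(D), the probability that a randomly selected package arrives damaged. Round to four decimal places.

0.1034

P(D) = P(D|H1)·P(H1) + P(D|H2)·P(H2) + P(D|H3)·P(H3) + P(D|H4)·P(H4)
      = 0.17·0.08 + 0.18·0.1 + 0.05·0.6 + 0.19·0.22
      = 0.0136 + 0.018 + 0.03 + 0.0418 = 0.1034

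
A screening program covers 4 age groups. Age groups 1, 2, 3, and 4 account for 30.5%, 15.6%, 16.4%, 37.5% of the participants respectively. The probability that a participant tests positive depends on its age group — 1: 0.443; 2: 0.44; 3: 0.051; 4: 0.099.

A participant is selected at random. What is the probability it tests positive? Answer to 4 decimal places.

P(T) = P(T|1)·P(1) + P(T|2)·P(2) + P(T|3)·P(3) + P(T|4)·P(4)
      = 0.443·0.305 + 0.44·0.156 + 0.051·0.164 + 0.099·0.375
      = 0.135115 + 0.06864 + 0.008364 + 0.037125 = 0.249244

P(T) ≈ 0.2492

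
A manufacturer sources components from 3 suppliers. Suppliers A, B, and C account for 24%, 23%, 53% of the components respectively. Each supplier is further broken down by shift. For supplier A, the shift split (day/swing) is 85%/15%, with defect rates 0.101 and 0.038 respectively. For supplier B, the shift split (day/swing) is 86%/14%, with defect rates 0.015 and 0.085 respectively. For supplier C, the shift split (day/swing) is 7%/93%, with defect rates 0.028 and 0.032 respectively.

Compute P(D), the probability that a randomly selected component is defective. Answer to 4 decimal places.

P(D|A) = 0.85·0.101 + 0.15·0.038 = 0.08585 + 0.0057 = 0.09155
P(D|B) = 0.86·0.015 + 0.14·0.085 = 0.0129 + 0.0119 = 0.0248
P(D|C) = 0.07·0.028 + 0.93·0.032 = 0.00196 + 0.02976 = 0.03172
Then overall,
P(D) = 0.24·0.09155 + 0.23·0.0248 + 0.53·0.03172
      = 0.021972 + 0.005704 + 0.0168116 = 0.0444876

0.0445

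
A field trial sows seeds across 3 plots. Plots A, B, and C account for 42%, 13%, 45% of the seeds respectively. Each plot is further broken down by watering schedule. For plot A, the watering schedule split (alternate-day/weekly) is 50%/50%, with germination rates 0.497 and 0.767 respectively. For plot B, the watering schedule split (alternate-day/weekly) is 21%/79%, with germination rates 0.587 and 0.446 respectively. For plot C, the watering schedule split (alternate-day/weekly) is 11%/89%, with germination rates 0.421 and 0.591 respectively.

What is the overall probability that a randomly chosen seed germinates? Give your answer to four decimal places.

P(G|A) = 0.5·0.497 + 0.5·0.767 = 0.2485 + 0.3835 = 0.632
P(G|B) = 0.21·0.587 + 0.79·0.446 = 0.12327 + 0.35234 = 0.47561
P(G|C) = 0.11·0.421 + 0.89·0.591 = 0.04631 + 0.52599 = 0.5723
Then overall,
P(G) = 0.42·0.632 + 0.13·0.47561 + 0.45·0.5723
      = 0.26544 + 0.0618293 + 0.257535 = 0.5848043

0.5848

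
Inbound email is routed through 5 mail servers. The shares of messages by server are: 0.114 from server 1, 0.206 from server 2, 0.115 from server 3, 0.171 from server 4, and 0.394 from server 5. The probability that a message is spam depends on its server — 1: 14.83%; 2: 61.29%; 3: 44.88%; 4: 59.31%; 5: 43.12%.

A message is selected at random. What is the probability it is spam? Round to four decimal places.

P(S) = P(S|1)·P(1) + P(S|2)·P(2) + P(S|3)·P(3) + P(S|4)·P(4) + P(S|5)·P(5)
      = 0.1483·0.114 + 0.6129·0.206 + 0.4488·0.115 + 0.5931·0.171 + 0.4312·0.394
      = 0.0169062 + 0.1262574 + 0.051612 + 0.1014201 + 0.1698928 = 0.4660885

0.4661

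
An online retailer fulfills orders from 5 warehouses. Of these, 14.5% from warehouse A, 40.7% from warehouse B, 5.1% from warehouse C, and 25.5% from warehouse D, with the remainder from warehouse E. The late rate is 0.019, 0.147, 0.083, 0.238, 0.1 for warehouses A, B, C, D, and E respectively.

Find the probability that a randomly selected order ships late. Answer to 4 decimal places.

0.1417

P(E) = 1 − (0.145 + 0.407 + 0.051 + 0.255) = 0.142.
P(L) = P(L|A)·P(A) + P(L|B)·P(B) + P(L|C)·P(C) + P(L|D)·P(D) + P(L|E)·P(E)
      = 0.019·0.145 + 0.147·0.407 + 0.083·0.051 + 0.238·0.255 + 0.1·0.142
      = 0.002755 + 0.059829 + 0.004233 + 0.06069 + 0.0142 = 0.141707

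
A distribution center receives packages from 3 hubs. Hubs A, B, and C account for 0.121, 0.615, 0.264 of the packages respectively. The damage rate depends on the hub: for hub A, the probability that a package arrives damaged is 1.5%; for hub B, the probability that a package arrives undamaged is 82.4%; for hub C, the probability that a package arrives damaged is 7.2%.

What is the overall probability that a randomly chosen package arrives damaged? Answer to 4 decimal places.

P(D) ≈ 0.1291

P(D|B) = 1 − 0.824 = 0.176.
By the law of total probability,
P(D) = P(D|A)·P(A) + P(D|B)·P(B) + P(D|C)·P(C)
      = 0.015·0.121 + 0.176·0.615 + 0.072·0.264
      = 0.001815 + 0.10824 + 0.019008 = 0.129063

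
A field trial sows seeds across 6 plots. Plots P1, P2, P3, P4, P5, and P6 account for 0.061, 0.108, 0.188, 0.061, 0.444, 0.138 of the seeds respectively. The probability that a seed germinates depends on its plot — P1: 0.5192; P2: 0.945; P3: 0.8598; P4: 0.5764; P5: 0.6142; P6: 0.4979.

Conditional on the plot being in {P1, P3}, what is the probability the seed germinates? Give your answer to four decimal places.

Let S = {P1, P3}.
P(S) = 0.061 + 0.188 = 0.249.
P(G ∩ S) = 0.5192·0.061 + 0.8598·0.188 = 0.0316712 + 0.1616424 = 0.1933136.
P(G | S) = 0.1933136 / 0.249 = 0.776360…

P(G|S) ≈ 0.7764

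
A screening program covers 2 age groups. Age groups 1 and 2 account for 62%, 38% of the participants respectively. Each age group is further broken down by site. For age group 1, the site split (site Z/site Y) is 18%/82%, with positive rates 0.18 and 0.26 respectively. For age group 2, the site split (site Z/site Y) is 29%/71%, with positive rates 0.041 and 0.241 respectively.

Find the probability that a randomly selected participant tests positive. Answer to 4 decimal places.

P(T|1) = 0.18·0.18 + 0.82·0.26 = 0.0324 + 0.2132 = 0.2456
P(T|2) = 0.29·0.041 + 0.71·0.241 = 0.01189 + 0.17111 = 0.183
By total probability over the outer partition,
P(T) = 0.62·0.2456 + 0.38·0.183
      = 0.152272 + 0.06954 = 0.221812

0.2218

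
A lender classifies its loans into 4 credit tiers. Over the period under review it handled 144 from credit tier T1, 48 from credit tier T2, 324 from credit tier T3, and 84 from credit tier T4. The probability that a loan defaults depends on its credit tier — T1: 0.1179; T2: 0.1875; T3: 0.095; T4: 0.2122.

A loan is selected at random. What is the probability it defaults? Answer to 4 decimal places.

Total: 144 + 48 + 324 + 84 = 600.
P(T1) = 144/600 = 0.24. P(T2) = 48/600 = 0.08. P(T3) = 324/600 = 0.54. P(T4) = 84/600 = 0.14.
P(D) = P(D|T1)·P(T1) + P(D|T2)·P(T2) + P(D|T3)·P(T3) + P(D|T4)·P(T4)
      = 0.1179·0.24 + 0.1875·0.08 + 0.095·0.54 + 0.2122·0.14
      = 0.028296 + 0.015 + 0.0513 + 0.029708 = 0.124304

P(D) ≈ 0.1243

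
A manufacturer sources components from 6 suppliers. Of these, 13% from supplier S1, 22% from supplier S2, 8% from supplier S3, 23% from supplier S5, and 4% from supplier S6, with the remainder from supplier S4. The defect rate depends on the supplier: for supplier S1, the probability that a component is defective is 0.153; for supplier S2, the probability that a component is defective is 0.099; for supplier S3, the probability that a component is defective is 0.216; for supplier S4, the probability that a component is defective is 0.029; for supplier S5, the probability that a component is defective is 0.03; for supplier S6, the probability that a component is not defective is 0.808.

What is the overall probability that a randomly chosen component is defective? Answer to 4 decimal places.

0.0822

P(S4) = 1 − (0.13 + 0.22 + 0.08 + 0.23 + 0.04) = 0.3.
P(D|S6) = 1 − 0.808 = 0.192.
By the law of total probability,
P(D) = P(D|S1)·P(S1) + P(D|S2)·P(S2) + P(D|S3)·P(S3) + P(D|S4)·P(S4) + P(D|S5)·P(S5) + P(D|S6)·P(S6)
      = 0.153·0.13 + 0.099·0.22 + 0.216·0.08 + 0.029·0.3 + 0.03·0.23 + 0.192·0.04
      = 0.01989 + 0.02178 + 0.01728 + 0.0087 + 0.0069 + 0.00768 = 0.08223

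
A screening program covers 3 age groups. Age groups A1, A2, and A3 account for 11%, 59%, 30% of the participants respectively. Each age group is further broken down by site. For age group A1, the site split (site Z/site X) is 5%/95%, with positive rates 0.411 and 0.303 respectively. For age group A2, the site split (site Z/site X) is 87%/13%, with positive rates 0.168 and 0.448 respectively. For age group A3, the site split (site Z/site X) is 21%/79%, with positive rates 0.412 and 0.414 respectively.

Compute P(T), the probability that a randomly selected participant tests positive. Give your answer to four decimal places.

P(T|A1) = 0.05·0.411 + 0.95·0.303 = 0.02055 + 0.28785 = 0.3084
P(T|A2) = 0.87·0.168 + 0.13·0.448 = 0.14616 + 0.05824 = 0.2044
P(T|A3) = 0.21·0.412 + 0.79·0.414 = 0.08652 + 0.32706 = 0.41358
Then overall,
P(T) = 0.11·0.3084 + 0.59·0.2044 + 0.3·0.41358
      = 0.033924 + 0.120596 + 0.124074 = 0.278594

P(T) ≈ 0.2786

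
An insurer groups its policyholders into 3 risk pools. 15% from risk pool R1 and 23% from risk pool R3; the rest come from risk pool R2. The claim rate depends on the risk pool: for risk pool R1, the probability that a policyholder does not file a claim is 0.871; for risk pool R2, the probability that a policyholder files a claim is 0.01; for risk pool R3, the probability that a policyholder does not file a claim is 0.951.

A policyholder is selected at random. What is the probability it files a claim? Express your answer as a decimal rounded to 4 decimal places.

P(R2) = 1 − (0.15 + 0.23) = 0.62.
P(C|R1) = 1 − 0.871 = 0.129.
P(C|R3) = 1 − 0.951 = 0.049.
Using total probability over the partition,
P(C) = P(C|R1)·P(R1) + P(C|R2)·P(R2) + P(C|R3)·P(R3)
      = 0.129·0.15 + 0.01·0.62 + 0.049·0.23
      = 0.01935 + 0.0062 + 0.01127 = 0.03682

0.0368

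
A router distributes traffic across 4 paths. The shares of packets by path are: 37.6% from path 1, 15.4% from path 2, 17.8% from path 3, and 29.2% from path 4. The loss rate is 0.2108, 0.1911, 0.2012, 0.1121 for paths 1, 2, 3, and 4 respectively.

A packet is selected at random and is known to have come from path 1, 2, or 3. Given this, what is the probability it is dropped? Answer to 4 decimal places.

0.2041

Let S = {1, 2, 3}.
P(S) = 0.376 + 0.154 + 0.178 = 0.708.
P(L ∩ S) = 0.2108·0.376 + 0.1911·0.154 + 0.2012·0.178 = 0.0792608 + 0.0294294 + 0.0358136 = 0.1445038.
P(L | S) = 0.1445038 / 0.708 = 0.204101…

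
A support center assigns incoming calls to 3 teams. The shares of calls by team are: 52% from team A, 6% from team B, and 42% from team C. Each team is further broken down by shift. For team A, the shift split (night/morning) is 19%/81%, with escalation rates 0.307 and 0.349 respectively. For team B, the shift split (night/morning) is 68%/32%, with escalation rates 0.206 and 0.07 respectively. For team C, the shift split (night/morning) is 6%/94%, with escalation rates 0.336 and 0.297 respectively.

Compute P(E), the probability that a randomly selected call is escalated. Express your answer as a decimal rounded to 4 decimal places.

P(E|A) = 0.19·0.307 + 0.81·0.349 = 0.05833 + 0.28269 = 0.34102
P(E|B) = 0.68·0.206 + 0.32·0.07 = 0.14008 + 0.0224 = 0.16248
P(E|C) = 0.06·0.336 + 0.94·0.297 = 0.02016 + 0.27918 = 0.29934
By total probability over the outer partition,
P(E) = 0.52·0.34102 + 0.06·0.16248 + 0.42·0.29934
      = 0.1773304 + 0.0097488 + 0.1257228 = 0.312802

P(E) ≈ 0.3128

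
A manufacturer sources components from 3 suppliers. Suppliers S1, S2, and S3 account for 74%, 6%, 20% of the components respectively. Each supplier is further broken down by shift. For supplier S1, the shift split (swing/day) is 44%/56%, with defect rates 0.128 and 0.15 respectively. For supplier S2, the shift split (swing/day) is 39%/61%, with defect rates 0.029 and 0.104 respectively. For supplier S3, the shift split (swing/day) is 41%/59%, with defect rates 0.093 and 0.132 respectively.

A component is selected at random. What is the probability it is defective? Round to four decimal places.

P(D|S1) = 0.44·0.128 + 0.56·0.15 = 0.05632 + 0.084 = 0.14032
P(D|S2) = 0.39·0.029 + 0.61·0.104 = 0.01131 + 0.06344 = 0.07475
P(D|S3) = 0.41·0.093 + 0.59·0.132 = 0.03813 + 0.07788 = 0.11601
Then overall,
P(D) = 0.74·0.14032 + 0.06·0.07475 + 0.2·0.11601
      = 0.1038368 + 0.004485 + 0.023202 = 0.1315238

0.1315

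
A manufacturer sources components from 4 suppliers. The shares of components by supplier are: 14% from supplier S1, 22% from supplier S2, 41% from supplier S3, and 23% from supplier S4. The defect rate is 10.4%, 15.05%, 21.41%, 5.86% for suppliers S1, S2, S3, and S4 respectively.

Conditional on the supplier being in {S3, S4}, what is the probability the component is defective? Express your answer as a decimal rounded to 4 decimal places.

P(D|S) ≈ 0.1582

Let S = {S3, S4}.
P(S) = 0.41 + 0.23 = 0.64.
P(D ∩ S) = 0.2141·0.41 + 0.0586·0.23 = 0.087781 + 0.013478 = 0.101259.
P(D | S) = 0.101259 / 0.64 = 0.158217…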